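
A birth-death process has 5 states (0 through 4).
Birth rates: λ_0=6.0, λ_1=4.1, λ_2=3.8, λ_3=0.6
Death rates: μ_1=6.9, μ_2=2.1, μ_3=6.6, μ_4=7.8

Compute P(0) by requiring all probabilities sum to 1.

Ratios P(n)/P(0) = (λ₀···λₙ₋₁)/(μ₁···μₙ):
P(1)/P(0) = (6.0)/(6.9) = 0.8696
P(2)/P(0) = (6.0×4.1)/(6.9×2.1) = 1.6977
P(3)/P(0) = (6.0×4.1×3.8)/(6.9×2.1×6.6) = 0.9775
P(4)/P(0) = (6.0×4.1×3.8×0.6)/(6.9×2.1×6.6×7.8) = 0.07519

Normalization: ∑ P(n) = 1
P(0) × (1.0000 + 0.8696 + 1.6977 + 0.9775 + 0.07519) = 1
P(0) × 4.6200 = 1
P(0) = 1/4.6200 = 0.2165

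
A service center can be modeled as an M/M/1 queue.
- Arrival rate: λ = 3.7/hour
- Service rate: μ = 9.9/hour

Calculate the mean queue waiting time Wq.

First, compute utilization: ρ = λ/μ = 3.7/9.9 = 0.3737
For M/M/1: Wq = λ/(μ(μ-λ))
Wq = 3.7/(9.9 × (9.9-3.7))
Wq = 3.7/(9.9 × 6.20)
Wq = 0.06028 hours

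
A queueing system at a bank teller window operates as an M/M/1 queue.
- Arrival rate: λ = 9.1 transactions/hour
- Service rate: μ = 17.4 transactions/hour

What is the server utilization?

Server utilization: ρ = λ/μ
ρ = 9.1/17.4 = 0.5230
The server is busy 52.30% of the time.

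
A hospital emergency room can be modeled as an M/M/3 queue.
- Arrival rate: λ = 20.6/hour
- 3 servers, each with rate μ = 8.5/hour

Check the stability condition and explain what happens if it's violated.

Stability requires ρ = λ/(cμ) < 1
ρ = 20.6/(3 × 8.5) = 20.6/25.50 = 0.8078
Since 0.8078 < 1, the system is STABLE.
The servers are busy 80.78% of the time.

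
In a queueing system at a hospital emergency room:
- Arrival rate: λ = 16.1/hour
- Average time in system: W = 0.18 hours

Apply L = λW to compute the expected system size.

Little's Law: L = λW
L = 16.1 × 0.18 = 2.8980 patients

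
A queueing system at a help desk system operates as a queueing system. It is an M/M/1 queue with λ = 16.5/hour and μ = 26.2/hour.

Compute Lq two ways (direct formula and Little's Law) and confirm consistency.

Method 1 (direct): Lq = λ²/(μ(μ-λ)) = 272.25/(26.2 × 9.70) = 1.0713

Method 2 (Little's Law):
W = 1/(μ-λ) = 1/9.70 = 0.103093
Wq = W - 1/μ = 0.103093 - 0.0381679 = 0.064925
Lq = λWq = 16.5 × 0.064925 = 1.0713 ✔ (matches Method 1)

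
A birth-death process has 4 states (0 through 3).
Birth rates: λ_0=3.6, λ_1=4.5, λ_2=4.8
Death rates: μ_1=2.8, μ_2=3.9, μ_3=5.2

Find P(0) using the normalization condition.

Ratios P(n)/P(0) = (λ₀···λₙ₋₁)/(μ₁···μₙ):
P(1)/P(0) = (3.6)/(2.8) = 1.2857
P(2)/P(0) = (3.6×4.5)/(2.8×3.9) = 1.4835
P(3)/P(0) = (3.6×4.5×4.8)/(2.8×3.9×5.2) = 1.3694

Normalization: ∑ P(n) = 1
P(0) × (1.0000 + 1.2857 + 1.4835 + 1.3694) = 1
P(0) × 5.1386 = 1
P(0) = 1/5.1386 = 0.1946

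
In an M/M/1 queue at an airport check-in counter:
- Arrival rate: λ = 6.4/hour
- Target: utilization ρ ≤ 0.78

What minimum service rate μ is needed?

ρ = λ/μ, so μ = λ/ρ
μ ≥ 6.4/0.78 = 8.2051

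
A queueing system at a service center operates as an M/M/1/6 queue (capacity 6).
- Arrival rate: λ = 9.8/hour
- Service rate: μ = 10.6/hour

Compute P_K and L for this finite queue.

ρ = λ/μ = 9.8/10.6 = 0.92453
P₀ = (1-ρ)/(1-ρ^(K+1)) = (1-0.92453)/(1-0.92453^7) = 0.07547/0.4226 = 0.1786
P_K = P₀×ρ^K = 0.1786 × 0.92453^6 = 0.1786 × 0.6245 = 0.1115
Blocking probability P_6 = 0.1115 (11.15%)
L = ρ[1 - (K+1)ρ^K + Kρ^(K+1)] / [(1-ρ)(1-ρ^(K+1))]
L = 0.92453 × (1 - 7×0.6244908 + 6×0.5773605) / ((1 - 0.92453) × (1 - 0.5773605)) = 2.6877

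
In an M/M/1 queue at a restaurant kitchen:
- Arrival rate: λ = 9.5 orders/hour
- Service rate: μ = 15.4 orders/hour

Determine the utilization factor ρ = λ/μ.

Server utilization: ρ = λ/μ
ρ = 9.5/15.4 = 0.6169
The server is busy 61.69% of the time.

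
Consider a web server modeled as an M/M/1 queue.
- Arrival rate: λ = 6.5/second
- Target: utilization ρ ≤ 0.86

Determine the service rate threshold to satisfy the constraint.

ρ = λ/μ, so μ = λ/ρ
μ ≥ 6.5/0.86 = 7.5581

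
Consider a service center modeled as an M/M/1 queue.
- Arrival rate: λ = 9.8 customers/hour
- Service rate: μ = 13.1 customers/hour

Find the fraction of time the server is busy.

Server utilization: ρ = λ/μ
ρ = 9.8/13.1 = 0.7481
The server is busy 74.81% of the time.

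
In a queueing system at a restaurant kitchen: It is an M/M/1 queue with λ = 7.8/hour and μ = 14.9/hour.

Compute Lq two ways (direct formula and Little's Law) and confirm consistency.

Method 1 (direct): Lq = λ²/(μ(μ-λ)) = 60.84/(14.9 × 7.10) = 0.5751

Method 2 (Little's Law):
W = 1/(μ-λ) = 1/7.10 = 0.140845
Wq = W - 1/μ = 0.140845 - 0.0671141 = 0.07373
Lq = λWq = 7.8 × 0.07373 = 0.5751 ✔ (matches Method 1)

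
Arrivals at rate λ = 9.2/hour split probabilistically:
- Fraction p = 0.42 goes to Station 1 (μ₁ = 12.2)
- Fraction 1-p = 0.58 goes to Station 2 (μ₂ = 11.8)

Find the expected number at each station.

Effective rates: λ₁ = 9.2×0.42 = 3.864, λ₂ = 9.2×0.58 = 5.336
Station 1: ρ₁ = 3.864/12.2 = 0.3167, L₁ = ρ₁/(1-ρ₁) = 0.3167/(1-0.3167) = 0.4635
Station 2: ρ₂ = 5.336/11.8 = 0.4522, L₂ = ρ₂/(1-ρ₂) = 0.4522/(1-0.4522) = 0.8255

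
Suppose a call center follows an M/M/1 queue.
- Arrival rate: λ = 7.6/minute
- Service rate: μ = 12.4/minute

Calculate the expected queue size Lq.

ρ = λ/μ = 7.6/12.4 = 0.6129
For M/M/1: Lq = λ²/(μ(μ-λ))
Lq = 57.76/(12.4 × 4.80)
Lq = 0.9704 calls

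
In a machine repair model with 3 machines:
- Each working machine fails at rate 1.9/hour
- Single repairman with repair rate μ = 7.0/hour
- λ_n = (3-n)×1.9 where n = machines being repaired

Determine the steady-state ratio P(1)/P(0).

P(1)/P(0) = ∏_{i=0}^{1-1} λ_i/μ_{i+1}
= (3-0)×1.9/7.0
= 0.8143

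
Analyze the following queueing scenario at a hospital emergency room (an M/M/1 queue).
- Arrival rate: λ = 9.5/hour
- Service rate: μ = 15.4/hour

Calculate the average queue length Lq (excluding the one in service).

ρ = λ/μ = 9.5/15.4 = 0.6169
For M/M/1: Lq = λ²/(μ(μ-λ))
Lq = 90.25/(15.4 × 5.90)
Lq = 0.9933 patients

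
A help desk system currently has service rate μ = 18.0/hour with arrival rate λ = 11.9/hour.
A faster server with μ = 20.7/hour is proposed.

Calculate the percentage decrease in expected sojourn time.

System 1: ρ₁ = 11.9/18.0 = 0.6611, W₁ = 1/(18.0-11.9) = 0.16393
System 2: ρ₂ = 11.9/20.7 = 0.5749, W₂ = 1/(20.7-11.9) = 0.11364
Improvement: (W₁-W₂)/W₁ = (0.16393-0.11364)/0.16393 = 30.68%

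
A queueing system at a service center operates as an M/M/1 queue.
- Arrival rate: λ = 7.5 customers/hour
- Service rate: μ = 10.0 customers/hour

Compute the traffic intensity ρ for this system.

Server utilization: ρ = λ/μ
ρ = 7.5/10.0 = 0.7500
The server is busy 75.00% of the time.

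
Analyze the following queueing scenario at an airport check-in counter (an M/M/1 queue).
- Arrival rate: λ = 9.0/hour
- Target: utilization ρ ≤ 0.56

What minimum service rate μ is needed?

ρ = λ/μ, so μ = λ/ρ
μ ≥ 9.0/0.56 = 16.0714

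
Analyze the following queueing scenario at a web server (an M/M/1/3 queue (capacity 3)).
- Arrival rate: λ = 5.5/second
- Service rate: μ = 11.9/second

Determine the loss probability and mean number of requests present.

ρ = λ/μ = 5.5/11.9 = 0.4622
P₀ = (1-ρ)/(1-ρ^(K+1)) = (1-0.4622)/(1-0.4622^4) = 0.5378/0.9544 = 0.5635
P_K = P₀×ρ^K = 0.5635 × 0.4622^3 = 0.5635 × 0.09874 = 0.05564
Blocking probability P_3 = 0.05564 (5.56%)
L = ρ[1 - (K+1)ρ^K + Kρ^(K+1)] / [(1-ρ)(1-ρ^(K+1))]
L = 0.4622 × (1 - 4×0.098739 + 3×0.045637) / ((1 - 0.4622) × (1 - 0.045637)) = 0.6681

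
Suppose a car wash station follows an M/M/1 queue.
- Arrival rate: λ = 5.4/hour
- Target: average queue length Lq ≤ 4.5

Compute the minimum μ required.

For M/M/1: Lq = λ²/(μ(μ-λ))
Need Lq ≤ 4.5, i.e. μ(μ-λ) ≥ λ²/4.5
μ² - 5.4μ - 29.16/4.5 ≥ 0  →  μ² - 5.4μ - 6.4800 ≥ 0
Quadratic formula (positive root): μ = [λ + √(λ² + 4×6.4800)]/2
Discriminant: 29.16 + 4×6.4800 = 55.0800, √55.0800 = 7.4216
μ ≥ (5.4 + 7.4216)/2 = 6.4108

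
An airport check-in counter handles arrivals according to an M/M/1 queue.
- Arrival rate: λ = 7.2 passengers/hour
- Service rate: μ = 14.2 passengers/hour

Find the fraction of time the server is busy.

Server utilization: ρ = λ/μ
ρ = 7.2/14.2 = 0.5070
The server is busy 50.70% of the time.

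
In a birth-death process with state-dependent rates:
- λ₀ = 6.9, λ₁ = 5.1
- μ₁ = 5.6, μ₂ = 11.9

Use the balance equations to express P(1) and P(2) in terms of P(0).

Balance equations:
State 0: λ₀P₀ = μ₁P₁ → P₁ = (λ₀/μ₁)P₀ = (6.9/5.6)P₀ = 1.2321P₀
State 1: P₂ = (λ₀λ₁)/(μ₁μ₂)P₀ = (6.9×5.1)/(5.6×11.9)P₀ = 0.5281P₀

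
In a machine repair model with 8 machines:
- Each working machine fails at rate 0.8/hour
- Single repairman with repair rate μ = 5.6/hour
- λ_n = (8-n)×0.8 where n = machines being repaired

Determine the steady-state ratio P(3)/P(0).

P(3)/P(0) = ∏_{i=0}^{3-1} λ_i/μ_{i+1}
= (8-0)×0.8/5.6 × (8-1)×0.8/5.6 × (8-2)×0.8/5.6
= 0.9796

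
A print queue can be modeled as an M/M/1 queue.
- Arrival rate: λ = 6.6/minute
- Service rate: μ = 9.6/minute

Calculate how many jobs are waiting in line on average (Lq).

ρ = λ/μ = 6.6/9.6 = 0.6875
For M/M/1: Lq = λ²/(μ(μ-λ))
Lq = 43.56/(9.6 × 3.00)
Lq = 1.5125 jobs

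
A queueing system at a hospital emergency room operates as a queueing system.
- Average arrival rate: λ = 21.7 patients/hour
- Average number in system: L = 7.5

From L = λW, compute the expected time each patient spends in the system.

Little's Law: L = λW, so W = L/λ
W = 7.5/21.7 = 0.3456 hours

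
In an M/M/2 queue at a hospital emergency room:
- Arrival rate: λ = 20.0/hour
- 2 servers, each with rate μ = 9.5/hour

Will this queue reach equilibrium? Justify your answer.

Stability requires ρ = λ/(cμ) < 1
ρ = 20.0/(2 × 9.5) = 20.0/19.00 = 1.0526
Since 1.0526 ≥ 1, the system is UNSTABLE.
Need c > λ/μ = 20.0/9.5 = 2.11.
Minimum servers needed: c = 3.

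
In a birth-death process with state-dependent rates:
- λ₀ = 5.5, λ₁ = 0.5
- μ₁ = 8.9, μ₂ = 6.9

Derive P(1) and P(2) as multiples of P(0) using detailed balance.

Balance equations:
State 0: λ₀P₀ = μ₁P₁ → P₁ = (λ₀/μ₁)P₀ = (5.5/8.9)P₀ = 0.6180P₀
State 1: P₂ = (λ₀λ₁)/(μ₁μ₂)P₀ = (5.5×0.5)/(8.9×6.9)P₀ = 0.04478P₀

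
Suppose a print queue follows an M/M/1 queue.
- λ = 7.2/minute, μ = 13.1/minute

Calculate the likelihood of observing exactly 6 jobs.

ρ = λ/μ = 7.2/13.1 = 0.54962
P(n) = (1-ρ)ρⁿ
P(6) = (1-0.54962) × 0.54962^6
P(6) = 0.4504 × 0.02757
P(6) = 0.01242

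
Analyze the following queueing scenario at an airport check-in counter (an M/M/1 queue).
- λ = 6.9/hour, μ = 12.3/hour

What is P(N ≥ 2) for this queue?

ρ = λ/μ = 6.9/12.3 = 0.5610
P(N ≥ n) = ρⁿ
P(N ≥ 2) = 0.5610^2
P(N ≥ 2) = 0.3147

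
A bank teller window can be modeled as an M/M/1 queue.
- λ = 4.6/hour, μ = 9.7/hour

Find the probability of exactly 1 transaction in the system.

ρ = λ/μ = 4.6/9.7 = 0.4742
P(n) = (1-ρ)ρⁿ
P(1) = (1-0.4742) × 0.4742^1
P(1) = 0.5258 × 0.4742
P(1) = 0.2493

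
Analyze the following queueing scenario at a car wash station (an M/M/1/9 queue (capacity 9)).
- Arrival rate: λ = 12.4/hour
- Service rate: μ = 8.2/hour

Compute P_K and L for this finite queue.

ρ = λ/μ = 12.4/8.2 = 1.512195
P₀ = (1-ρ)/(1-ρ^(K+1)) = (1-1.512195)/(1-1.512195^10) = -0.5122/-61.5285 = 0.008325
P_K = P₀×ρ^K = 0.008325 × 1.512195^9 = 0.008325 × 41.3495 = 0.3442
Blocking probability P_9 = 0.3442 (34.42%)
L = ρ[1 - (K+1)ρ^K + Kρ^(K+1)] / [(1-ρ)(1-ρ^(K+1))]
L = 1.512195 × (1 - 10×41.3495 + 9×62.5285) / ((1 - 1.512195) × (1 - 62.5285)) = 7.2101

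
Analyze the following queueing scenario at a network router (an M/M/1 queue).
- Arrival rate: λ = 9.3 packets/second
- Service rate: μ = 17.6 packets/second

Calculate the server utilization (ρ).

Server utilization: ρ = λ/μ
ρ = 9.3/17.6 = 0.5284
The server is busy 52.84% of the time.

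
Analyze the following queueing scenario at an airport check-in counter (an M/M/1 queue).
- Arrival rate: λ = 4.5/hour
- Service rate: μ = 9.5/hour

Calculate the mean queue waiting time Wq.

First, compute utilization: ρ = λ/μ = 4.5/9.5 = 0.4737
For M/M/1: Wq = λ/(μ(μ-λ))
Wq = 4.5/(9.5 × (9.5-4.5))
Wq = 4.5/(9.5 × 5.00)
Wq = 0.09474 hours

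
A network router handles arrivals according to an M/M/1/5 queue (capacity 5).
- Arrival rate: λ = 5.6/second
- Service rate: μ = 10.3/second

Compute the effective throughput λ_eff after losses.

ρ = λ/μ = 5.6/10.3 = 0.5437
P₀ = (1-ρ)/(1-ρ^(K+1)) = (1-0.5437)/(1-0.5437^6) = 0.4563/0.9742 = 0.4684
P_K = P₀×ρ^K = 0.4684 × 0.5437^5 = 0.4684 × 0.04751 = 0.02225
λ_eff = λ(1-P_K) = 5.6 × (1 - 0.02225) = 5.6 × 0.97775 = 5.4754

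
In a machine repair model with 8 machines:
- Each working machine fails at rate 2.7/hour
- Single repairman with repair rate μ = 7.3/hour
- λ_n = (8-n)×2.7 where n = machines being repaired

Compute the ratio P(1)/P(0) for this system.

P(1)/P(0) = ∏_{i=0}^{1-1} λ_i/μ_{i+1}
= (8-0)×2.7/7.3
= 2.9589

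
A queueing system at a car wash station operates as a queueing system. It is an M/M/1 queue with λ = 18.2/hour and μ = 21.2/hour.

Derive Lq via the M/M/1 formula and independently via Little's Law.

Method 1 (direct): Lq = λ²/(μ(μ-λ)) = 331.24/(21.2 × 3.00) = 5.2082

Method 2 (Little's Law):
W = 1/(μ-λ) = 1/3.00 = 0.33333333
Wq = W - 1/μ = 0.33333333 - 0.047169811 = 0.286164
Lq = λWq = 18.2 × 0.286164 = 5.2082 ✔ (matches Method 1)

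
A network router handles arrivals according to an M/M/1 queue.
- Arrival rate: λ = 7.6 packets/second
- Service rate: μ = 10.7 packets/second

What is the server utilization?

Server utilization: ρ = λ/μ
ρ = 7.6/10.7 = 0.7103
The server is busy 71.03% of the time.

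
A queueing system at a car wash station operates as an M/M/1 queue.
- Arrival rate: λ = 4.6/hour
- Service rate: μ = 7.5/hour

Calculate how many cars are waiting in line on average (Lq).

ρ = λ/μ = 4.6/7.5 = 0.6133
For M/M/1: Lq = λ²/(μ(μ-λ))
Lq = 21.16/(7.5 × 2.90)
Lq = 0.9729 cars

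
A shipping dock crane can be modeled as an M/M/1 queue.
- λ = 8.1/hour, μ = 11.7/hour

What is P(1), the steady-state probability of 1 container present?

ρ = λ/μ = 8.1/11.7 = 0.6923
P(n) = (1-ρ)ρⁿ
P(1) = (1-0.6923) × 0.6923^1
P(1) = 0.3077 × 0.6923
P(1) = 0.2130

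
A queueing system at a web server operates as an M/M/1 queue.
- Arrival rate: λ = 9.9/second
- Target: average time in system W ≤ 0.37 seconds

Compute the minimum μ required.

For M/M/1: W = 1/(μ-λ)
Need W ≤ 0.37, so 1/(μ-λ) ≤ 0.37
μ - λ ≥ 1/0.37 = 2.7027
μ ≥ 9.9 + 2.7027 = 12.6027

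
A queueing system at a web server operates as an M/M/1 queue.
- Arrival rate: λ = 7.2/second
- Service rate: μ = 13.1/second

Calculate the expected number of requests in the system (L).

ρ = λ/μ = 7.2/13.1 = 0.5496
For M/M/1: L = λ/(μ-λ)
L = 7.2/(13.1-7.2) = 7.2/5.90
L = 1.2203 requests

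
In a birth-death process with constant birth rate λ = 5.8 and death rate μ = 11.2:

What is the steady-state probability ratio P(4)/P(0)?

For constant rates: P(n)/P(0) = (λ/μ)^n
P(4)/P(0) = (5.8/11.2)^4 = 0.51786^4 = 0.07192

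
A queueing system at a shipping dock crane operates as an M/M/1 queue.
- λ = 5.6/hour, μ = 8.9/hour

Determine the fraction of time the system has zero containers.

ρ = λ/μ = 5.6/8.9 = 0.6292
P(0) = 1 - ρ = 1 - 0.6292 = 0.3708
The server is idle 37.08% of the time.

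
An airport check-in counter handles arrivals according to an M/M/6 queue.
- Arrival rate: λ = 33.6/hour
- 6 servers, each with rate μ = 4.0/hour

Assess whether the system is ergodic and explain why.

Stability requires ρ = λ/(cμ) < 1
ρ = 33.6/(6 × 4.0) = 33.6/24.00 = 1.4000
Since 1.4000 ≥ 1, the system is UNSTABLE.
Need c > λ/μ = 33.6/4.0 = 8.40.
Minimum servers needed: c = 9.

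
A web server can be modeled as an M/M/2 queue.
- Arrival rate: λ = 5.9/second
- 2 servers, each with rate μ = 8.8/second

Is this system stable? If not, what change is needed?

Stability requires ρ = λ/(cμ) < 1
ρ = 5.9/(2 × 8.8) = 5.9/17.60 = 0.3352
Since 0.3352 < 1, the system is STABLE.
The servers are busy 33.52% of the time.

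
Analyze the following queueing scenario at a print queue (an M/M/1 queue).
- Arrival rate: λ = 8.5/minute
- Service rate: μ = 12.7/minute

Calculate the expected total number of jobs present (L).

ρ = λ/μ = 8.5/12.7 = 0.6693
For M/M/1: L = λ/(μ-λ)
L = 8.5/(12.7-8.5) = 8.5/4.20
L = 2.0238 jobs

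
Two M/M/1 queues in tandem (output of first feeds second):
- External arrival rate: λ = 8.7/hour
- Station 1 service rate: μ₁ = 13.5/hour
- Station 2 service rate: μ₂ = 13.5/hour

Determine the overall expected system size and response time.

By Jackson's theorem, each station behaves as independent M/M/1.
Station 1: ρ₁ = 8.7/13.5 = 0.6444, L₁ = ρ₁/(1-ρ₁) = λ/(μ₁-λ) = 8.7/4.80 = 1.8125
Station 2: ρ₂ = 8.7/13.5 = 0.6444, L₂ = ρ₂/(1-ρ₂) = λ/(μ₂-λ) = 8.7/4.80 = 1.8125
Total: L = L₁ + L₂ = 1.8125 + 1.8125 = 3.6250
W = L/λ = 3.6250/8.7 = 0.4167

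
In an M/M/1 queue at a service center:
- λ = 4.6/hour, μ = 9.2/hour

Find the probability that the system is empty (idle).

ρ = λ/μ = 4.6/9.2 = 0.5000
P(0) = 1 - ρ = 1 - 0.5000 = 0.5000
The server is idle 50.00% of the time.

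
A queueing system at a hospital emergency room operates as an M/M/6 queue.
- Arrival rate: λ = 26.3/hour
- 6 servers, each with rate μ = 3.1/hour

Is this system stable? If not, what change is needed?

Stability requires ρ = λ/(cμ) < 1
ρ = 26.3/(6 × 3.1) = 26.3/18.60 = 1.4140
Since 1.4140 ≥ 1, the system is UNSTABLE.
Need c > λ/μ = 26.3/3.1 = 8.48.
Minimum servers needed: c = 9.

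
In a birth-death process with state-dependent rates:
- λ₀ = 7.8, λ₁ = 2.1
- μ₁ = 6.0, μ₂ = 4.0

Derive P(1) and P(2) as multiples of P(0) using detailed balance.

Balance equations:
State 0: λ₀P₀ = μ₁P₁ → P₁ = (λ₀/μ₁)P₀ = (7.8/6.0)P₀ = 1.3000P₀
State 1: P₂ = (λ₀λ₁)/(μ₁μ₂)P₀ = (7.8×2.1)/(6.0×4.0)P₀ = 0.6825P₀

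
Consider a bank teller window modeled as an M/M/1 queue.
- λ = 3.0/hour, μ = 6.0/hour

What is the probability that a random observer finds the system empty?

ρ = λ/μ = 3.0/6.0 = 0.5000
P(0) = 1 - ρ = 1 - 0.5000 = 0.5000
The server is idle 50.00% of the time.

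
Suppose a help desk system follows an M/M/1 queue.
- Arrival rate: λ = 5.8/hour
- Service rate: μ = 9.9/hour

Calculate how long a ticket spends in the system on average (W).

First, compute utilization: ρ = λ/μ = 5.8/9.9 = 0.5859
For M/M/1: W = 1/(μ-λ)
W = 1/(9.9-5.8) = 1/4.10
W = 0.2439 hours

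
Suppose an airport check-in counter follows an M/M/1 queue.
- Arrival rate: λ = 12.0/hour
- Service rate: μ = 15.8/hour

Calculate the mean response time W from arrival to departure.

First, compute utilization: ρ = λ/μ = 12.0/15.8 = 0.7595
For M/M/1: W = 1/(μ-λ)
W = 1/(15.8-12.0) = 1/3.80
W = 0.2632 hours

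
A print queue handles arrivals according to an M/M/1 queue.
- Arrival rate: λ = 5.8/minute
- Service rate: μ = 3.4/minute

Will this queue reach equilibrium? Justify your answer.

Stability requires ρ = λ/(cμ) < 1
ρ = 5.8/(1 × 3.4) = 5.8/3.40 = 1.7059
Since 1.7059 ≥ 1, the system is UNSTABLE.
Queue grows without bound. Need μ > λ = 5.8.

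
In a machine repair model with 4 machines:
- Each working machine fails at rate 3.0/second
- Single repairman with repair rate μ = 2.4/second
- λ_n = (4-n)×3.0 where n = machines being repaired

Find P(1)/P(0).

P(1)/P(0) = ∏_{i=0}^{1-1} λ_i/μ_{i+1}
= (4-0)×3.0/2.4
= 5.0000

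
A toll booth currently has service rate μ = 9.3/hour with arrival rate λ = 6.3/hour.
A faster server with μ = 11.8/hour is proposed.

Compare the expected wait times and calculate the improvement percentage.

System 1: ρ₁ = 6.3/9.3 = 0.6774, W₁ = 1/(9.3-6.3) = 0.3333
System 2: ρ₂ = 6.3/11.8 = 0.5339, W₂ = 1/(11.8-6.3) = 0.1818
Improvement: (W₁-W₂)/W₁ = (0.3333-0.1818)/0.3333 = 45.45%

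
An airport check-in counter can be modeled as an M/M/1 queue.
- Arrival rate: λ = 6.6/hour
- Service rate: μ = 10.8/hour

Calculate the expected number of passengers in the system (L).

ρ = λ/μ = 6.6/10.8 = 0.6111
For M/M/1: L = λ/(μ-λ)
L = 6.6/(10.8-6.6) = 6.6/4.20
L = 1.5714 passengers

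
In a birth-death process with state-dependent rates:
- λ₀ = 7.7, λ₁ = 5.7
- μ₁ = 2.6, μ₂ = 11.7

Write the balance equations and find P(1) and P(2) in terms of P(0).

Balance equations:
State 0: λ₀P₀ = μ₁P₁ → P₁ = (λ₀/μ₁)P₀ = (7.7/2.6)P₀ = 2.9615P₀
State 1: P₂ = (λ₀λ₁)/(μ₁μ₂)P₀ = (7.7×5.7)/(2.6×11.7)P₀ = 1.4428P₀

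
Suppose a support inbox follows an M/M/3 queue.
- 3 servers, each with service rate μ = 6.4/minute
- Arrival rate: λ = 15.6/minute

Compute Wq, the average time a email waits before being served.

Traffic intensity: ρ = λ/(cμ) = 15.6/(3×6.4) = 0.8125
Since ρ = 0.8125 < 1, system is stable.
Offered load a = λ/μ = cρ = 15.6/6.4 = 2.4375
P₀ = [ Σₙ₌₀^2 aⁿ/n! + a^3/(3!(1-ρ)) ]⁻¹
Σ = a^0/0! + a^1/1! + a^2/2! = 1.0000 + 2.4375 + 2.9707 = 6.4082
a^3/(3!(1-ρ)) = 14.48218/(6 × 0.1875000) = 12.8730
P₀ = 1/(6.4082 + 12.8730) = 0.05186
Lq = P₀·a^3·ρ / (3!(1-ρ)²) = 0.0518639 × 14.4822 × 0.812500 / (6 × 0.0351563) = 2.8931
Wq = Lq/λ = 2.8931/15.6 = 0.1855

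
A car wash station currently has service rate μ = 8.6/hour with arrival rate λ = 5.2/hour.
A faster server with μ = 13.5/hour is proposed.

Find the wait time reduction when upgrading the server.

System 1: ρ₁ = 5.2/8.6 = 0.6047, W₁ = 1/(8.6-5.2) = 0.29412
System 2: ρ₂ = 5.2/13.5 = 0.3852, W₂ = 1/(13.5-5.2) = 0.12048
Improvement: (W₁-W₂)/W₁ = (0.29412-0.12048)/0.29412 = 59.04%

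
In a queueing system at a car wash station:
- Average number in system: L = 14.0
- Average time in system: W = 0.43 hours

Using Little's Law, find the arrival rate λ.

Little's Law: L = λW, so λ = L/W
λ = 14.0/0.43 = 32.5581 cars/hour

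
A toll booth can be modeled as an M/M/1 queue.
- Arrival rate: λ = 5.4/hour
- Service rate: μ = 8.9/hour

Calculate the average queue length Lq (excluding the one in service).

ρ = λ/μ = 5.4/8.9 = 0.6067
For M/M/1: Lq = λ²/(μ(μ-λ))
Lq = 29.16/(8.9 × 3.50)
Lq = 0.9361 vehicles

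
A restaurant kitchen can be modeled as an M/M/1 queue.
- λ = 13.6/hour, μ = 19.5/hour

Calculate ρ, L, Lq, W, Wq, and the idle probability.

Step 1: ρ = λ/μ = 13.6/19.5 = 0.6974
Step 2: L = λ/(μ-λ) = 13.6/5.90 = 2.3051
Step 3: Lq = λ²/(μ(μ-λ)) = 184.96/(19.5×5.90) = 1.6076
Step 4: W = 1/(μ-λ) = 1/5.90 = 0.16949
Step 5: Wq = λ/(μ(μ-λ)) = 13.6/(19.5×5.90) = 0.1182
Step 6: P(0) = 1-ρ = 0.3026
Verify: L = λW = 13.6×0.16949 = 2.3051 ✔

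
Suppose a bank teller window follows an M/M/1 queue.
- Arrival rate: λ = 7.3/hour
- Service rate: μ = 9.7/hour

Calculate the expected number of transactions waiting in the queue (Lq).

ρ = λ/μ = 7.3/9.7 = 0.7526
For M/M/1: Lq = λ²/(μ(μ-λ))
Lq = 53.29/(9.7 × 2.40)
Lq = 2.2891 transactions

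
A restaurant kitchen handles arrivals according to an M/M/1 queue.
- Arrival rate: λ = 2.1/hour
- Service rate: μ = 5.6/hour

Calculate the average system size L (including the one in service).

ρ = λ/μ = 2.1/5.6 = 0.3750
For M/M/1: L = λ/(μ-λ)
L = 2.1/(5.6-2.1) = 2.1/3.50
L = 0.6000 orders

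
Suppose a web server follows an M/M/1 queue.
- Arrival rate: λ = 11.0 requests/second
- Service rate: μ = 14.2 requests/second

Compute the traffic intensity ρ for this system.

Server utilization: ρ = λ/μ
ρ = 11.0/14.2 = 0.7746
The server is busy 77.46% of the time.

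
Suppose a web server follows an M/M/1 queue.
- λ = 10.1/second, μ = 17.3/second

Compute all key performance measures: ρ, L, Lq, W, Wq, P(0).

Step 1: ρ = λ/μ = 10.1/17.3 = 0.5838
Step 2: L = λ/(μ-λ) = 10.1/7.20 = 1.4028
Step 3: Lq = λ²/(μ(μ-λ)) = 102.01/(17.3×7.20) = 0.8190
Step 4: W = 1/(μ-λ) = 1/7.20 = 0.13889
Step 5: Wq = λ/(μ(μ-λ)) = 10.1/(17.3×7.20) = 0.08109
Step 6: P(0) = 1-ρ = 0.4162
Verify: L = λW = 10.1×0.13889 = 1.4028 ✔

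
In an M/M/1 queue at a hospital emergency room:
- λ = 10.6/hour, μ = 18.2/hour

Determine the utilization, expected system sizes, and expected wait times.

Step 1: ρ = λ/μ = 10.6/18.2 = 0.5824
Step 2: L = λ/(μ-λ) = 10.6/7.60 = 1.3947
Step 3: Lq = λ²/(μ(μ-λ)) = 112.36/(18.2×7.60) = 0.8123
Step 4: W = 1/(μ-λ) = 1/7.60 = 0.13158
Step 5: Wq = λ/(μ(μ-λ)) = 10.6/(18.2×7.60) = 0.07663
Step 6: P(0) = 1-ρ = 0.4176
Verify: L = λW = 10.6×0.13158 = 1.3947 ✔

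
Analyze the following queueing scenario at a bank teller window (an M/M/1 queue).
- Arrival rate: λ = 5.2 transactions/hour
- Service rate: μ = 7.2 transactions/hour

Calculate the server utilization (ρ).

Server utilization: ρ = λ/μ
ρ = 5.2/7.2 = 0.7222
The server is busy 72.22% of the time.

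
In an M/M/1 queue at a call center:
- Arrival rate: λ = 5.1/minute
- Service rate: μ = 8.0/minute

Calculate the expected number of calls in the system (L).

ρ = λ/μ = 5.1/8.0 = 0.6375
For M/M/1: L = λ/(μ-λ)
L = 5.1/(8.0-5.1) = 5.1/2.90
L = 1.7586 calls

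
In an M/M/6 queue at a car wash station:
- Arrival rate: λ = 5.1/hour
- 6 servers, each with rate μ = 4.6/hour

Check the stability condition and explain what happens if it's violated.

Stability requires ρ = λ/(cμ) < 1
ρ = 5.1/(6 × 4.6) = 5.1/27.60 = 0.1848
Since 0.1848 < 1, the system is STABLE.
The servers are busy 18.48% of the time.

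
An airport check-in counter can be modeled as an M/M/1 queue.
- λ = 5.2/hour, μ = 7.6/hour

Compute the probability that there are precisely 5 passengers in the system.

ρ = λ/μ = 5.2/7.6 = 0.6842
P(n) = (1-ρ)ρⁿ
P(5) = (1-0.6842) × 0.6842^5
P(5) = 0.31580 × 0.14994
P(5) = 0.04735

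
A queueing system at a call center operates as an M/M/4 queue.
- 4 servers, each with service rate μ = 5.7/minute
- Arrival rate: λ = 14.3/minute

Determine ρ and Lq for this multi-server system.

Traffic intensity: ρ = λ/(cμ) = 14.3/(4×5.7) = 0.6272
Since ρ = 0.6272 < 1, system is stable.
Offered load a = λ/μ = cρ = 14.3/5.7 = 2.5088
P₀ = [ Σₙ₌₀^3 aⁿ/n! + a^4/(4!(1-ρ)) ]⁻¹
Σ = a^0/0! + a^1/1! + a^2/2! + a^3/3! = 1.00000 + 2.50877 + 3.14697 + 2.63168 = 9.2874
a^4/(4!(1-ρ)) = 39.6136/(24 × 0.37281) = 4.4274
P₀ = 1/(9.2874 + 4.4274) = 0.07291
Lq = P₀·a^4·ρ / (4!(1-ρ)²) = 0.072914 × 39.6136 × 0.62719 / (24 × 0.13899) = 0.5431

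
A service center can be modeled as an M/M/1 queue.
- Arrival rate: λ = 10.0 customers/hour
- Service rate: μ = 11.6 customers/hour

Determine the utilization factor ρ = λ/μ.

Server utilization: ρ = λ/μ
ρ = 10.0/11.6 = 0.8621
The server is busy 86.21% of the time.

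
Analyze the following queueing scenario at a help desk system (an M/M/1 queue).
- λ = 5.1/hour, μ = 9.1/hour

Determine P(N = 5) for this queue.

ρ = λ/μ = 5.1/9.1 = 0.5604
P(n) = (1-ρ)ρⁿ
P(5) = (1-0.5604) × 0.5604^5
P(5) = 0.4396 × 0.05527
P(5) = 0.02430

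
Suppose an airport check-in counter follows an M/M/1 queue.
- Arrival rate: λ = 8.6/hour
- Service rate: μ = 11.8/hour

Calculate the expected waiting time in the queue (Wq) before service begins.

First, compute utilization: ρ = λ/μ = 8.6/11.8 = 0.7288
For M/M/1: Wq = λ/(μ(μ-λ))
Wq = 8.6/(11.8 × (11.8-8.6))
Wq = 8.6/(11.8 × 3.20)
Wq = 0.2278 hours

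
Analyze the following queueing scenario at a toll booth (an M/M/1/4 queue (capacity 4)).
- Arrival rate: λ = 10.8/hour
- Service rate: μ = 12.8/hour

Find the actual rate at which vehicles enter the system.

ρ = λ/μ = 10.8/12.8 = 0.84375
P₀ = (1-ρ)/(1-ρ^(K+1)) = (1-0.84375)/(1-0.84375^5) = 0.15625/0.57237 = 0.2730
P_K = P₀×ρ^K = 0.2730 × 0.84375^4 = 0.2730 × 0.5068 = 0.1384
λ_eff = λ(1-P_K) = 10.8 × (1 - 0.138356) = 10.8 × 0.861644 = 9.3058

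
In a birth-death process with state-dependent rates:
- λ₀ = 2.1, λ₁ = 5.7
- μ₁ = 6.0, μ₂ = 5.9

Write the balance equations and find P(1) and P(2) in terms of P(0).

Balance equations:
State 0: λ₀P₀ = μ₁P₁ → P₁ = (λ₀/μ₁)P₀ = (2.1/6.0)P₀ = 0.3500P₀
State 1: P₂ = (λ₀λ₁)/(μ₁μ₂)P₀ = (2.1×5.7)/(6.0×5.9)P₀ = 0.3381P₀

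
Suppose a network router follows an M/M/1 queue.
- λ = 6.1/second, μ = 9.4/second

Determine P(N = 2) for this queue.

ρ = λ/μ = 6.1/9.4 = 0.6489
P(n) = (1-ρ)ρⁿ
P(2) = (1-0.6489) × 0.6489^2
P(2) = 0.3511 × 0.4211
P(2) = 0.1478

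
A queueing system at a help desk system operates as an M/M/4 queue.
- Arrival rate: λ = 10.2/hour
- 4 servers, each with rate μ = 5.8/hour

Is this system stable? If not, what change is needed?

Stability requires ρ = λ/(cμ) < 1
ρ = 10.2/(4 × 5.8) = 10.2/23.20 = 0.4397
Since 0.4397 < 1, the system is STABLE.
The servers are busy 43.97% of the time.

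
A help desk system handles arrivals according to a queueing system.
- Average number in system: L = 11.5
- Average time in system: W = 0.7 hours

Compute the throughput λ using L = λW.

Little's Law: L = λW, so λ = L/W
λ = 11.5/0.7 = 16.4286 tickets/hour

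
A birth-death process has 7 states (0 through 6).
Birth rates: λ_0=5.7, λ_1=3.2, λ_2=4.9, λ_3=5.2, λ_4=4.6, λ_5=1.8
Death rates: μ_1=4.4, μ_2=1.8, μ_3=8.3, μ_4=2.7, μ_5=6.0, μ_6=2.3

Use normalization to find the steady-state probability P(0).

Ratios P(n)/P(0) = (λ₀···λₙ₋₁)/(μ₁···μₙ):
P(1)/P(0) = (5.7)/(4.4) = 1.29545
P(2)/P(0) = (5.7×3.2)/(4.4×1.8) = 2.30303
P(3)/P(0) = (5.7×3.2×4.9)/(4.4×1.8×8.3) = 1.35962
P(4)/P(0) = (5.7×3.2×4.9×5.2)/(4.4×1.8×8.3×2.7) = 2.61853
P(5)/P(0) = (5.7×3.2×4.9×5.2×4.6)/(4.4×1.8×8.3×2.7×6.0) = 2.00754
P(6)/P(0) = (5.7×3.2×4.9×5.2×4.6×1.8)/(4.4×1.8×8.3×2.7×6.0×2.3) = 1.57112

Normalization: ∑ P(n) = 1
P(0) × (1.00000 + 1.29545 + 2.30303 + 1.35962 + 2.61853 + 2.00754 + 1.57112) = 1
P(0) × 12.1553 = 1
P(0) = 1/12.1553 = 0.08227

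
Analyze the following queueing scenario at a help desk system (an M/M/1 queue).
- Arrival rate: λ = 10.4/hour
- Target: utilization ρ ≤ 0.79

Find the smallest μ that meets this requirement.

ρ = λ/μ, so μ = λ/ρ
μ ≥ 10.4/0.79 = 13.1646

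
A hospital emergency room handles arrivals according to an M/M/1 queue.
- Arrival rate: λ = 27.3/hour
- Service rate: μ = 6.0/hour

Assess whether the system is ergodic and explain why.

Stability requires ρ = λ/(cμ) < 1
ρ = 27.3/(1 × 6.0) = 27.3/6.00 = 4.5500
Since 4.5500 ≥ 1, the system is UNSTABLE.
Queue grows without bound. Need μ > λ = 27.3.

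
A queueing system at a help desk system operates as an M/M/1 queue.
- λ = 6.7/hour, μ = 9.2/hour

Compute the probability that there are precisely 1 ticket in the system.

ρ = λ/μ = 6.7/9.2 = 0.7283
P(n) = (1-ρ)ρⁿ
P(1) = (1-0.7283) × 0.7283^1
P(1) = 0.2717 × 0.7283
P(1) = 0.1979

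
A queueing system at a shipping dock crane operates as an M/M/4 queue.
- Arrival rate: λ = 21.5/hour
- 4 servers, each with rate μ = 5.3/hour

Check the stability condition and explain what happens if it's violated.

Stability requires ρ = λ/(cμ) < 1
ρ = 21.5/(4 × 5.3) = 21.5/21.20 = 1.0142
Since 1.0142 ≥ 1, the system is UNSTABLE.
Need c > λ/μ = 21.5/5.3 = 4.06.
Minimum servers needed: c = 5.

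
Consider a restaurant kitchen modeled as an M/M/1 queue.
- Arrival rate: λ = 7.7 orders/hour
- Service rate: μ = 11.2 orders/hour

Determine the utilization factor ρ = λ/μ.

Server utilization: ρ = λ/μ
ρ = 7.7/11.2 = 0.6875
The server is busy 68.75% of the time.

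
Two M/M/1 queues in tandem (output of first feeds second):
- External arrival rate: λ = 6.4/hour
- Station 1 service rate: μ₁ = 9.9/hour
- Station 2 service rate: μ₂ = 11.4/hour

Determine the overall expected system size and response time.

By Jackson's theorem, each station behaves as independent M/M/1.
Station 1: ρ₁ = 6.4/9.9 = 0.6465, L₁ = ρ₁/(1-ρ₁) = λ/(μ₁-λ) = 6.4/3.50 = 1.8286
Station 2: ρ₂ = 6.4/11.4 = 0.5614, L₂ = ρ₂/(1-ρ₂) = λ/(μ₂-λ) = 6.4/5.00 = 1.2800
Total: L = L₁ + L₂ = 1.8286 + 1.2800 = 3.1086
W = L/λ = 3.1086/6.4 = 0.4857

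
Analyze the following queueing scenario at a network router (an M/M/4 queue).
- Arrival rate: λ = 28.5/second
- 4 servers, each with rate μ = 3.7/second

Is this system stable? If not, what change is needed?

Stability requires ρ = λ/(cμ) < 1
ρ = 28.5/(4 × 3.7) = 28.5/14.80 = 1.9257
Since 1.9257 ≥ 1, the system is UNSTABLE.
Need c > λ/μ = 28.5/3.7 = 7.70.
Minimum servers needed: c = 8.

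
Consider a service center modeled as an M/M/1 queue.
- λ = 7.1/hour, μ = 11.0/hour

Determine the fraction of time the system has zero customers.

ρ = λ/μ = 7.1/11.0 = 0.6455
P(0) = 1 - ρ = 1 - 0.6455 = 0.3545
The server is idle 35.45% of the time.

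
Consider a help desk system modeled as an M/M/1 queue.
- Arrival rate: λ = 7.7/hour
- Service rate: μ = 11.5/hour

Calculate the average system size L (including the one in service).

ρ = λ/μ = 7.7/11.5 = 0.6696
For M/M/1: L = λ/(μ-λ)
L = 7.7/(11.5-7.7) = 7.7/3.80
L = 2.0263 tickets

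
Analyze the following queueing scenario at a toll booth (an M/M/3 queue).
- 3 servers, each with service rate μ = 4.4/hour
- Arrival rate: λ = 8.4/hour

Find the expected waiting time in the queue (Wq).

Traffic intensity: ρ = λ/(cμ) = 8.4/(3×4.4) = 0.6364
Since ρ = 0.6364 < 1, system is stable.
Offered load a = λ/μ = cρ = 8.4/4.4 = 1.9091
P₀ = [ Σₙ₌₀^2 aⁿ/n! + a^3/(3!(1-ρ)) ]⁻¹
Σ = a^0/0! + a^1/1! + a^2/2! = 1.0000 + 1.9091 + 1.8223 = 4.7314
a^3/(3!(1-ρ)) = 6.9579/(6 × 0.36364) = 3.1890
P₀ = 1/(4.7314 + 3.1890) = 0.1263
Lq = P₀·a^3·ρ / (3!(1-ρ)²) = 0.12626 × 6.9579 × 0.63636 / (6 × 0.13223) = 0.7046
Wq = Lq/λ = 0.7046/8.4 = 0.08388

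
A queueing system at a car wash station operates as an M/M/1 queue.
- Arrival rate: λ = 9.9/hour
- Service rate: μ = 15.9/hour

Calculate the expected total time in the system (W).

First, compute utilization: ρ = λ/μ = 9.9/15.9 = 0.6226
For M/M/1: W = 1/(μ-λ)
W = 1/(15.9-9.9) = 1/6.00
W = 0.1667 hours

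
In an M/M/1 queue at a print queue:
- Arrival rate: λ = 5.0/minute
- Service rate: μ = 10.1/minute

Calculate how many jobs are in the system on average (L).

ρ = λ/μ = 5.0/10.1 = 0.4950
For M/M/1: L = λ/(μ-λ)
L = 5.0/(10.1-5.0) = 5.0/5.10
L = 0.9804 jobs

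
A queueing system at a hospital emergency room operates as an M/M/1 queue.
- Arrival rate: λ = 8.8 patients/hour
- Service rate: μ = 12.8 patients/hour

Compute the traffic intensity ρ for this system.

Server utilization: ρ = λ/μ
ρ = 8.8/12.8 = 0.6875
The server is busy 68.75% of the time.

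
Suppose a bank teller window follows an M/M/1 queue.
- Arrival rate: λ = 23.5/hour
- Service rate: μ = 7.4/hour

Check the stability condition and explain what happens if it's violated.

Stability requires ρ = λ/(cμ) < 1
ρ = 23.5/(1 × 7.4) = 23.5/7.40 = 3.1757
Since 3.1757 ≥ 1, the system is UNSTABLE.
Queue grows without bound. Need μ > λ = 23.5.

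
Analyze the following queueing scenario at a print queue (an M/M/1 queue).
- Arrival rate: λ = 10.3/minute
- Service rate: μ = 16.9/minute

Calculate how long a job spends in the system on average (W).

First, compute utilization: ρ = λ/μ = 10.3/16.9 = 0.6095
For M/M/1: W = 1/(μ-λ)
W = 1/(16.9-10.3) = 1/6.60
W = 0.1515 minutes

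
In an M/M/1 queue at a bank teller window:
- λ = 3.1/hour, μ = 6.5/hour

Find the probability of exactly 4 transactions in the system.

ρ = λ/μ = 3.1/6.5 = 0.4769
P(n) = (1-ρ)ρⁿ
P(4) = (1-0.4769) × 0.4769^4
P(4) = 0.5231 × 0.05173
P(4) = 0.02706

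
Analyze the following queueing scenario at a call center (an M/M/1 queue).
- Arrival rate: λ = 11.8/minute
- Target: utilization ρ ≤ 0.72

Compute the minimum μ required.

ρ = λ/μ, so μ = λ/ρ
μ ≥ 11.8/0.72 = 16.3889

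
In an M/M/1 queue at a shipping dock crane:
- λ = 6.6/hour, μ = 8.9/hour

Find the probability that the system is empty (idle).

ρ = λ/μ = 6.6/8.9 = 0.7416
P(0) = 1 - ρ = 1 - 0.7416 = 0.2584
The server is idle 25.84% of the time.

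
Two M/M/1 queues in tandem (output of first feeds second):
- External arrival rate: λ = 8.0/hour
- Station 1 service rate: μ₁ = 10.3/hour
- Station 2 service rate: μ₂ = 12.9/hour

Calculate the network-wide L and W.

By Jackson's theorem, each station behaves as independent M/M/1.
Station 1: ρ₁ = 8.0/10.3 = 0.7767, L₁ = ρ₁/(1-ρ₁) = λ/(μ₁-λ) = 8.0/2.30 = 3.47826
Station 2: ρ₂ = 8.0/12.9 = 0.6202, L₂ = ρ₂/(1-ρ₂) = λ/(μ₂-λ) = 8.0/4.90 = 1.63265
Total: L = L₁ + L₂ = 3.47826 + 1.63265 = 5.1109
W = L/λ = 5.1109/8.0 = 0.6389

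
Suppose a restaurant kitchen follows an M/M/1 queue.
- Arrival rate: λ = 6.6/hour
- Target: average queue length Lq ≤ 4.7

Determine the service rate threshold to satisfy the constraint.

For M/M/1: Lq = λ²/(μ(μ-λ))
Need Lq ≤ 4.7, i.e. μ(μ-λ) ≥ λ²/4.7
μ² - 6.6μ - 43.56/4.7 ≥ 0  →  μ² - 6.6μ - 9.268085 ≥ 0
Quadratic formula (positive root): μ = [λ + √(λ² + 4×9.268085)]/2
Discriminant: 43.56 + 4×9.268085 = 80.63234, √80.63234 = 8.9796
μ ≥ (6.6 + 8.9796)/2 = 7.7898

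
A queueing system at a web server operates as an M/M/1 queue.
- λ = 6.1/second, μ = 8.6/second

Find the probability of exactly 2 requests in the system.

ρ = λ/μ = 6.1/8.6 = 0.7093
P(n) = (1-ρ)ρⁿ
P(2) = (1-0.7093) × 0.7093^2
P(2) = 0.2907 × 0.5031
P(2) = 0.1463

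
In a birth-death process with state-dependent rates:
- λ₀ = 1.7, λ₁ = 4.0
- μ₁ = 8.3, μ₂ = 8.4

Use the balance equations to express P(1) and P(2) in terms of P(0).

Balance equations:
State 0: λ₀P₀ = μ₁P₁ → P₁ = (λ₀/μ₁)P₀ = (1.7/8.3)P₀ = 0.2048P₀
State 1: P₂ = (λ₀λ₁)/(μ₁μ₂)P₀ = (1.7×4.0)/(8.3×8.4)P₀ = 0.09753P₀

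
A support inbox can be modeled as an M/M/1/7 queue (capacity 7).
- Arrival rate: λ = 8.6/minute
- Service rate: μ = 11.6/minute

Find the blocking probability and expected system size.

ρ = λ/μ = 8.6/11.6 = 0.74138
P₀ = (1-ρ)/(1-ρ^(K+1)) = (1-0.74138)/(1-0.74138^8) = 0.2586/0.9087 = 0.2846
P_K = P₀×ρ^K = 0.28459 × 0.74138^7 = 0.28459 × 0.12311 = 0.03504
Blocking probability P_7 = 0.03504 (3.50%)
L = ρ[1 - (K+1)ρ^K + Kρ^(K+1)] / [(1-ρ)(1-ρ^(K+1))]
L = 0.74138 × (1 - 8×0.123108 + 7×0.0912698) / ((1 - 0.74138) × (1 - 0.0912698)) = 2.0632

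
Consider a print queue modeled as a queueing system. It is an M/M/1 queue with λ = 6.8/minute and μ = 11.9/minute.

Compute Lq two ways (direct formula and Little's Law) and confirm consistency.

Method 1 (direct): Lq = λ²/(μ(μ-λ)) = 46.24/(11.9 × 5.10) = 0.7619

Method 2 (Little's Law):
W = 1/(μ-λ) = 1/5.10 = 0.196078
Wq = W - 1/μ = 0.196078 - 0.0840336 = 0.11204
Lq = λWq = 6.8 × 0.11204 = 0.7619 ✔ (matches Method 1)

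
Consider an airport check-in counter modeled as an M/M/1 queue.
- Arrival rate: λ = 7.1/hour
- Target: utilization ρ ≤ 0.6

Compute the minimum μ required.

ρ = λ/μ, so μ = λ/ρ
μ ≥ 7.1/0.6 = 11.8333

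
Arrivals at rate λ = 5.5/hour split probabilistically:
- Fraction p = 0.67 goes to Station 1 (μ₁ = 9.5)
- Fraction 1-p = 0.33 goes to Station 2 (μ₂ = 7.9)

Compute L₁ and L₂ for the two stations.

Effective rates: λ₁ = 5.5×0.67 = 3.685, λ₂ = 5.5×0.33 = 1.815
Station 1: ρ₁ = 3.685/9.5 = 0.3879, L₁ = ρ₁/(1-ρ₁) = 0.3879/(1-0.3879) = 0.6337
Station 2: ρ₂ = 1.815/7.9 = 0.22975, L₂ = ρ₂/(1-ρ₂) = 0.22975/(1-0.22975) = 0.2983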